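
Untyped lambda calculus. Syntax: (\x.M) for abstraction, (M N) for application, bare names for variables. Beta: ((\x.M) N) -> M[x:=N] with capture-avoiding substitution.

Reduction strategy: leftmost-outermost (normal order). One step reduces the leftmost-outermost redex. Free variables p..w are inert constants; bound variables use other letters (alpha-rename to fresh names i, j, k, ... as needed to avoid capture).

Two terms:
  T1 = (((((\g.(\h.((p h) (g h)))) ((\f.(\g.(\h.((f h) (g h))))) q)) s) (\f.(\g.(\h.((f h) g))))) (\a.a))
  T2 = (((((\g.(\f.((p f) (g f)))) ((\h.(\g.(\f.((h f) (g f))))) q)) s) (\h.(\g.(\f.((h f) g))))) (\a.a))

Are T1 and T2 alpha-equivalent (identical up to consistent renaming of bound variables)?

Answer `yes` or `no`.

Answer: yes

Derivation:
Term 1: (((((\g.(\h.((p h) (g h)))) ((\f.(\g.(\h.((f h) (g h))))) q)) s) (\f.(\g.(\h.((f h) g))))) (\a.a))
Term 2: (((((\g.(\f.((p f) (g f)))) ((\h.(\g.(\f.((h f) (g f))))) q)) s) (\h.(\g.(\f.((h f) g))))) (\a.a))
Alpha-equivalence: compare structure up to binder renaming.
Result: True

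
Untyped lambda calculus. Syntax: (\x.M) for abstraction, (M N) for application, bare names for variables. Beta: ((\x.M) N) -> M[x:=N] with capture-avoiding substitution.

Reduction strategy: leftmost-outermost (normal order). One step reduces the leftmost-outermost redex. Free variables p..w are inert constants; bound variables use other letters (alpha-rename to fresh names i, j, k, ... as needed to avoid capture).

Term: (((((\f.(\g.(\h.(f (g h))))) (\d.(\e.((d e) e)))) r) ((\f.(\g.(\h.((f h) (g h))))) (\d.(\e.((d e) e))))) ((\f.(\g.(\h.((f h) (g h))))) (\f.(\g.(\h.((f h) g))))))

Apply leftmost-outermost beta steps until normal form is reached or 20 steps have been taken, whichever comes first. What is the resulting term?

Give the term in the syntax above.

Step 0: (((((\f.(\g.(\h.(f (g h))))) (\d.(\e.((d e) e)))) r) ((\f.(\g.(\h.((f h) (g h))))) (\d.(\e.((d e) e))))) ((\f.(\g.(\h.((f h) (g h))))) (\f.(\g.(\h.((f h) g))))))
Step 1: ((((\g.(\h.((\d.(\e.((d e) e))) (g h)))) r) ((\f.(\g.(\h.((f h) (g h))))) (\d.(\e.((d e) e))))) ((\f.(\g.(\h.((f h) (g h))))) (\f.(\g.(\h.((f h) g))))))
Step 2: (((\h.((\d.(\e.((d e) e))) (r h))) ((\f.(\g.(\h.((f h) (g h))))) (\d.(\e.((d e) e))))) ((\f.(\g.(\h.((f h) (g h))))) (\f.(\g.(\h.((f h) g))))))
Step 3: (((\d.(\e.((d e) e))) (r ((\f.(\g.(\h.((f h) (g h))))) (\d.(\e.((d e) e)))))) ((\f.(\g.(\h.((f h) (g h))))) (\f.(\g.(\h.((f h) g))))))
Step 4: ((\e.(((r ((\f.(\g.(\h.((f h) (g h))))) (\d.(\e.((d e) e))))) e) e)) ((\f.(\g.(\h.((f h) (g h))))) (\f.(\g.(\h.((f h) g))))))
Step 5: (((r ((\f.(\g.(\h.((f h) (g h))))) (\d.(\e.((d e) e))))) ((\f.(\g.(\h.((f h) (g h))))) (\f.(\g.(\h.((f h) g)))))) ((\f.(\g.(\h.((f h) (g h))))) (\f.(\g.(\h.((f h) g))))))
Step 6: (((r (\g.(\h.(((\d.(\e.((d e) e))) h) (g h))))) ((\f.(\g.(\h.((f h) (g h))))) (\f.(\g.(\h.((f h) g)))))) ((\f.(\g.(\h.((f h) (g h))))) (\f.(\g.(\h.((f h) g))))))
Step 7: (((r (\g.(\h.((\e.((h e) e)) (g h))))) ((\f.(\g.(\h.((f h) (g h))))) (\f.(\g.(\h.((f h) g)))))) ((\f.(\g.(\h.((f h) (g h))))) (\f.(\g.(\h.((f h) g))))))
Step 8: (((r (\g.(\h.((h (g h)) (g h))))) ((\f.(\g.(\h.((f h) (g h))))) (\f.(\g.(\h.((f h) g)))))) ((\f.(\g.(\h.((f h) (g h))))) (\f.(\g.(\h.((f h) g))))))
Step 9: (((r (\g.(\h.((h (g h)) (g h))))) (\g.(\h.(((\f.(\g.(\h.((f h) g)))) h) (g h))))) ((\f.(\g.(\h.((f h) (g h))))) (\f.(\g.(\h.((f h) g))))))
Step 10: (((r (\g.(\h.((h (g h)) (g h))))) (\g.(\h.((\g.(\i.((h i) g))) (g h))))) ((\f.(\g.(\h.((f h) (g h))))) (\f.(\g.(\h.((f h) g))))))
Step 11: (((r (\g.(\h.((h (g h)) (g h))))) (\g.(\h.(\i.((h i) (g h)))))) ((\f.(\g.(\h.((f h) (g h))))) (\f.(\g.(\h.((f h) g))))))
Step 12: (((r (\g.(\h.((h (g h)) (g h))))) (\g.(\h.(\i.((h i) (g h)))))) (\g.(\h.(((\f.(\g.(\h.((f h) g)))) h) (g h)))))
Step 13: (((r (\g.(\h.((h (g h)) (g h))))) (\g.(\h.(\i.((h i) (g h)))))) (\g.(\h.((\g.(\i.((h i) g))) (g h)))))
Step 14: (((r (\g.(\h.((h (g h)) (g h))))) (\g.(\h.(\i.((h i) (g h)))))) (\g.(\h.(\i.((h i) (g h))))))

Answer: (((r (\g.(\h.((h (g h)) (g h))))) (\g.(\h.(\i.((h i) (g h)))))) (\g.(\h.(\i.((h i) (g h))))))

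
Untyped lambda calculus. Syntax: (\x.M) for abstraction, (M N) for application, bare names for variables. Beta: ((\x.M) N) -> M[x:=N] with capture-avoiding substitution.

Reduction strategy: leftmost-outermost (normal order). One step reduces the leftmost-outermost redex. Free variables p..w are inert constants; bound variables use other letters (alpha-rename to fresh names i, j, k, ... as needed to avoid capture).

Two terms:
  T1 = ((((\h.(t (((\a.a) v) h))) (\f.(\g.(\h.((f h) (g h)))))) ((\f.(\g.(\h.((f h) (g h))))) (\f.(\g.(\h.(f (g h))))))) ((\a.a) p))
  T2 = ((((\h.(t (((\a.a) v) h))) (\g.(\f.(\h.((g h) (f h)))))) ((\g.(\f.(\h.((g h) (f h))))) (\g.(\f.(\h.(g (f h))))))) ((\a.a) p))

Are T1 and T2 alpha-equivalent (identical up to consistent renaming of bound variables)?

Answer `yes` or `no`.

Term 1: ((((\h.(t (((\a.a) v) h))) (\f.(\g.(\h.((f h) (g h)))))) ((\f.(\g.(\h.((f h) (g h))))) (\f.(\g.(\h.(f (g h))))))) ((\a.a) p))
Term 2: ((((\h.(t (((\a.a) v) h))) (\g.(\f.(\h.((g h) (f h)))))) ((\g.(\f.(\h.((g h) (f h))))) (\g.(\f.(\h.(g (f h))))))) ((\a.a) p))
Alpha-equivalence: compare structure up to binder renaming.
Result: True

Answer: yes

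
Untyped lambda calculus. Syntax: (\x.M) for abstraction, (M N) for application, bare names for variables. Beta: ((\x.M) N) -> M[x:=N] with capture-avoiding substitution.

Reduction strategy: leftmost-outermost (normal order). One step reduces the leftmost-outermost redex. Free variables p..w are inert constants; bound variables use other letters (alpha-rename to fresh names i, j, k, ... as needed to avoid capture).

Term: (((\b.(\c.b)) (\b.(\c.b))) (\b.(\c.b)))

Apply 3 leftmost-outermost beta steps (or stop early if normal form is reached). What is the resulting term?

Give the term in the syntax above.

Answer: (\b.(\c.b))

Derivation:
Step 0: (((\b.(\c.b)) (\b.(\c.b))) (\b.(\c.b)))
Step 1: ((\c.(\b.(\c.b))) (\b.(\c.b)))
Step 2: (\b.(\c.b))
Step 3: (normal form reached)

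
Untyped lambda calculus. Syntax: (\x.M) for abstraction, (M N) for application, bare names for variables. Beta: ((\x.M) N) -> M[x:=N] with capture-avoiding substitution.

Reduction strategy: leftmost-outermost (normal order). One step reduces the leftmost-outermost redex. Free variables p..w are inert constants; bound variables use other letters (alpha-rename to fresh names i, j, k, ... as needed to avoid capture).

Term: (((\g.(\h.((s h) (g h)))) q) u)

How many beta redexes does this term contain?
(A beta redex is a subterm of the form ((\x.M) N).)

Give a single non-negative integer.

Answer: 1

Derivation:
Term: (((\g.(\h.((s h) (g h)))) q) u)
  Redex: ((\g.(\h.((s h) (g h)))) q)
Total redexes: 1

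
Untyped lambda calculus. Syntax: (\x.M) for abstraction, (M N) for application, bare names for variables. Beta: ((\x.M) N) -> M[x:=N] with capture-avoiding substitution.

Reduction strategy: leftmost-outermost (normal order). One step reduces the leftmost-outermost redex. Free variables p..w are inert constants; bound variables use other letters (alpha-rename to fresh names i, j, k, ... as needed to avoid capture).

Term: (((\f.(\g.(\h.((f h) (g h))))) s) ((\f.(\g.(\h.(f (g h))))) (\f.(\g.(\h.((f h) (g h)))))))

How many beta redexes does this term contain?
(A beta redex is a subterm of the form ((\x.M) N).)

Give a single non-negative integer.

Term: (((\f.(\g.(\h.((f h) (g h))))) s) ((\f.(\g.(\h.(f (g h))))) (\f.(\g.(\h.((f h) (g h)))))))
  Redex: ((\f.(\g.(\h.((f h) (g h))))) s)
  Redex: ((\f.(\g.(\h.(f (g h))))) (\f.(\g.(\h.((f h) (g h))))))
Total redexes: 2

Answer: 2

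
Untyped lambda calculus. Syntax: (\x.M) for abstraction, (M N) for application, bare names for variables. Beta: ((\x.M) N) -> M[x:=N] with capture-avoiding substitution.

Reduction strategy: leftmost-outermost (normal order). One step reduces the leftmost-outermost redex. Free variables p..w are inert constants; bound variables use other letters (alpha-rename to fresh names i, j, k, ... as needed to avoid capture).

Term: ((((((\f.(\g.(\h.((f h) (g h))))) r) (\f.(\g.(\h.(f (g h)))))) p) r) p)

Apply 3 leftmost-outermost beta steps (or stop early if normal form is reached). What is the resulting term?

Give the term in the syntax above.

Step 0: ((((((\f.(\g.(\h.((f h) (g h))))) r) (\f.(\g.(\h.(f (g h)))))) p) r) p)
Step 1: (((((\g.(\h.((r h) (g h)))) (\f.(\g.(\h.(f (g h)))))) p) r) p)
Step 2: ((((\h.((r h) ((\f.(\g.(\h.(f (g h))))) h))) p) r) p)
Step 3: ((((r p) ((\f.(\g.(\h.(f (g h))))) p)) r) p)

Answer: ((((r p) ((\f.(\g.(\h.(f (g h))))) p)) r) p)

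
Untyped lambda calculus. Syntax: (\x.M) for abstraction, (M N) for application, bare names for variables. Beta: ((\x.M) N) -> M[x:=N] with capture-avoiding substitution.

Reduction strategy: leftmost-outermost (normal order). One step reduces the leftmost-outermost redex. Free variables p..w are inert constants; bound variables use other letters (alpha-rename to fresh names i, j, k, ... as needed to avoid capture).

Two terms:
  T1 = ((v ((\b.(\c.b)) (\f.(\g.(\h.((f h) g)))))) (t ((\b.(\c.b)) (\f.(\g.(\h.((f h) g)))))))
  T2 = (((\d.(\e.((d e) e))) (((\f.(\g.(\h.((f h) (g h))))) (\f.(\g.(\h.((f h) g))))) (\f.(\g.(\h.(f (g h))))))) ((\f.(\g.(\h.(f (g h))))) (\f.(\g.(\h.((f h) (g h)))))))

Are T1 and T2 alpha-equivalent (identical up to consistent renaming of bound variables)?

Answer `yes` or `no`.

Term 1: ((v ((\b.(\c.b)) (\f.(\g.(\h.((f h) g)))))) (t ((\b.(\c.b)) (\f.(\g.(\h.((f h) g)))))))
Term 2: (((\d.(\e.((d e) e))) (((\f.(\g.(\h.((f h) (g h))))) (\f.(\g.(\h.((f h) g))))) (\f.(\g.(\h.(f (g h))))))) ((\f.(\g.(\h.(f (g h))))) (\f.(\g.(\h.((f h) (g h)))))))
Alpha-equivalence: compare structure up to binder renaming.
Result: False

Answer: no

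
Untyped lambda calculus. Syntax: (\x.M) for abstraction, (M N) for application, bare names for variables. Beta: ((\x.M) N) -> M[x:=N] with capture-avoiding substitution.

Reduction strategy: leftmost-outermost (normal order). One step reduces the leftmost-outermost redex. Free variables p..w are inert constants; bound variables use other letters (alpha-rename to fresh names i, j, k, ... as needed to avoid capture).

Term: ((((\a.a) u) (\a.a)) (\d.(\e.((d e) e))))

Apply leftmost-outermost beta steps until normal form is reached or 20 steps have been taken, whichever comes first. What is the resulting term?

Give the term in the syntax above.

Step 0: ((((\a.a) u) (\a.a)) (\d.(\e.((d e) e))))
Step 1: ((u (\a.a)) (\d.(\e.((d e) e))))

Answer: ((u (\a.a)) (\d.(\e.((d e) e))))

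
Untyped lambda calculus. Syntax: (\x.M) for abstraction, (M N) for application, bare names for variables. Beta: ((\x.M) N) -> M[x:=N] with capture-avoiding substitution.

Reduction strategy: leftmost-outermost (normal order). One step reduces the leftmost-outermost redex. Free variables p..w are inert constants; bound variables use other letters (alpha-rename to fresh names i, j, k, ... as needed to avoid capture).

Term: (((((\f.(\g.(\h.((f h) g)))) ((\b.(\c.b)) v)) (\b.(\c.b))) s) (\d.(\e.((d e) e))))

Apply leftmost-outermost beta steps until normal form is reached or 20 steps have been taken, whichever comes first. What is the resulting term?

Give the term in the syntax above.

Answer: ((v (\b.(\c.b))) (\d.(\e.((d e) e))))

Derivation:
Step 0: (((((\f.(\g.(\h.((f h) g)))) ((\b.(\c.b)) v)) (\b.(\c.b))) s) (\d.(\e.((d e) e))))
Step 1: ((((\g.(\h.((((\b.(\c.b)) v) h) g))) (\b.(\c.b))) s) (\d.(\e.((d e) e))))
Step 2: (((\h.((((\b.(\c.b)) v) h) (\b.(\c.b)))) s) (\d.(\e.((d e) e))))
Step 3: (((((\b.(\c.b)) v) s) (\b.(\c.b))) (\d.(\e.((d e) e))))
Step 4: ((((\c.v) s) (\b.(\c.b))) (\d.(\e.((d e) e))))
Step 5: ((v (\b.(\c.b))) (\d.(\e.((d e) e))))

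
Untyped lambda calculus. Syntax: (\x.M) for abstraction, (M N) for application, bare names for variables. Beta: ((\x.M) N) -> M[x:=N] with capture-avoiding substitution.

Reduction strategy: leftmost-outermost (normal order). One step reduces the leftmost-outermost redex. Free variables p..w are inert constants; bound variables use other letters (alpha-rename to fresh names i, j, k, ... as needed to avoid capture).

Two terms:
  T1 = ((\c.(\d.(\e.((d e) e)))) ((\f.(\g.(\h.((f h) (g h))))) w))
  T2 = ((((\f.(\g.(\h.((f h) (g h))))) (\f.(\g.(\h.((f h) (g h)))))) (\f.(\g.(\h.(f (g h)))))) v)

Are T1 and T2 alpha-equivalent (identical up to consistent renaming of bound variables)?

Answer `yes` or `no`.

Answer: no

Derivation:
Term 1: ((\c.(\d.(\e.((d e) e)))) ((\f.(\g.(\h.((f h) (g h))))) w))
Term 2: ((((\f.(\g.(\h.((f h) (g h))))) (\f.(\g.(\h.((f h) (g h)))))) (\f.(\g.(\h.(f (g h)))))) v)
Alpha-equivalence: compare structure up to binder renaming.
Result: False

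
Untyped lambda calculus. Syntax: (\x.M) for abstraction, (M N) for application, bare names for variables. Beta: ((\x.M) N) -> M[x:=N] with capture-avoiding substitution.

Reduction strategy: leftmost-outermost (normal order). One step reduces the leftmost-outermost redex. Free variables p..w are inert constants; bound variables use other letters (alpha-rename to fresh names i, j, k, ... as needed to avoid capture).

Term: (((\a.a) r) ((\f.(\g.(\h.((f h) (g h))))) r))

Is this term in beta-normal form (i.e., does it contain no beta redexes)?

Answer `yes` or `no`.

Answer: no

Derivation:
Term: (((\a.a) r) ((\f.(\g.(\h.((f h) (g h))))) r))
Found 2 beta redex(es).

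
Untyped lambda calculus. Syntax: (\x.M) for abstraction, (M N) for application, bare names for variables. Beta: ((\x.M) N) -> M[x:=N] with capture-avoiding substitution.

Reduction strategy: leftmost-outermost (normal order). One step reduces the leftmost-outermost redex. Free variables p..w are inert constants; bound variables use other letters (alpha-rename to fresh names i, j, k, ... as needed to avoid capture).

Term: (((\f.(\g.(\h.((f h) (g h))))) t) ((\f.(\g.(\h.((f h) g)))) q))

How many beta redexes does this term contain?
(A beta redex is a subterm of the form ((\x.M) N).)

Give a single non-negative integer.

Term: (((\f.(\g.(\h.((f h) (g h))))) t) ((\f.(\g.(\h.((f h) g)))) q))
  Redex: ((\f.(\g.(\h.((f h) (g h))))) t)
  Redex: ((\f.(\g.(\h.((f h) g)))) q)
Total redexes: 2

Answer: 2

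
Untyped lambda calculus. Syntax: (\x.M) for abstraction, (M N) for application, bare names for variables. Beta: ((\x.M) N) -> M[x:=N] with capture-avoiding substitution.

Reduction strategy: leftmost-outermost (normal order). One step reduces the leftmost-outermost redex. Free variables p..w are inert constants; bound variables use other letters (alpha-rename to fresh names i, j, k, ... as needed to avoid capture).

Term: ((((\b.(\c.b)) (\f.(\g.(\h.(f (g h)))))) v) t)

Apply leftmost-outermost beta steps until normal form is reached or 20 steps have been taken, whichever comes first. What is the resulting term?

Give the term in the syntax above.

Answer: (\g.(\h.(t (g h))))

Derivation:
Step 0: ((((\b.(\c.b)) (\f.(\g.(\h.(f (g h)))))) v) t)
Step 1: (((\c.(\f.(\g.(\h.(f (g h)))))) v) t)
Step 2: ((\f.(\g.(\h.(f (g h))))) t)
Step 3: (\g.(\h.(t (g h))))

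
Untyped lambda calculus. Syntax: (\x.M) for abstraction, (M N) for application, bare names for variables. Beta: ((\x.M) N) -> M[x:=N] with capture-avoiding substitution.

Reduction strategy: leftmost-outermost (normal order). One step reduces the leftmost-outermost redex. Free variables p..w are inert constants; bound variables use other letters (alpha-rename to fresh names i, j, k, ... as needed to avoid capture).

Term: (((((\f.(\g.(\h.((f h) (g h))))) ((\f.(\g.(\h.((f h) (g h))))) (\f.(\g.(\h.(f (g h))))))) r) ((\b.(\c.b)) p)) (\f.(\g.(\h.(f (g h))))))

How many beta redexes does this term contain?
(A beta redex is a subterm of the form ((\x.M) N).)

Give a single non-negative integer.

Answer: 3

Derivation:
Term: (((((\f.(\g.(\h.((f h) (g h))))) ((\f.(\g.(\h.((f h) (g h))))) (\f.(\g.(\h.(f (g h))))))) r) ((\b.(\c.b)) p)) (\f.(\g.(\h.(f (g h))))))
  Redex: ((\f.(\g.(\h.((f h) (g h))))) ((\f.(\g.(\h.((f h) (g h))))) (\f.(\g.(\h.(f (g h)))))))
  Redex: ((\f.(\g.(\h.((f h) (g h))))) (\f.(\g.(\h.(f (g h))))))
  Redex: ((\b.(\c.b)) p)
Total redexes: 3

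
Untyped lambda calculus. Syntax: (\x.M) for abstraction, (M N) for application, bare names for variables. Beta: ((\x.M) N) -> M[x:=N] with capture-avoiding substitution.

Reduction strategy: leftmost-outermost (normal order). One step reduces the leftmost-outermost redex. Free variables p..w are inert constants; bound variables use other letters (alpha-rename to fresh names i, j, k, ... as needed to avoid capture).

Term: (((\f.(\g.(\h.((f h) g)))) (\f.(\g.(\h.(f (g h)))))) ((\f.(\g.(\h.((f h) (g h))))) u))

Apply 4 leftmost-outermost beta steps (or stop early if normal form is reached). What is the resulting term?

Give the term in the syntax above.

Step 0: (((\f.(\g.(\h.((f h) g)))) (\f.(\g.(\h.(f (g h)))))) ((\f.(\g.(\h.((f h) (g h))))) u))
Step 1: ((\g.(\h.(((\f.(\g.(\h.(f (g h))))) h) g))) ((\f.(\g.(\h.((f h) (g h))))) u))
Step 2: (\h.(((\f.(\g.(\h.(f (g h))))) h) ((\f.(\g.(\h.((f h) (g h))))) u)))
Step 3: (\h.((\g.(\i.(h (g i)))) ((\f.(\g.(\h.((f h) (g h))))) u)))
Step 4: (\h.(\i.(h (((\f.(\g.(\h.((f h) (g h))))) u) i))))

Answer: (\h.(\i.(h (((\f.(\g.(\h.((f h) (g h))))) u) i))))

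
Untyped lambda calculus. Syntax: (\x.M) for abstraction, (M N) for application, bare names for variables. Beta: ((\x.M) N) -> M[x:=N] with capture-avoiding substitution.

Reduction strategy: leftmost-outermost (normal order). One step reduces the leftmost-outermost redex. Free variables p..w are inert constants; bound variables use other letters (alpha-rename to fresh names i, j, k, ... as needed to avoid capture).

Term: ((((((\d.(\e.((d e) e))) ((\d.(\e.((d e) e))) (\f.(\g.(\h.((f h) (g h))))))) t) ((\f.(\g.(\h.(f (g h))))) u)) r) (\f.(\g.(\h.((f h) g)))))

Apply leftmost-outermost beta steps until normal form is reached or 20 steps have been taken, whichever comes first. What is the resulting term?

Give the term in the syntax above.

Answer: (((((t t) (t t)) (\g.(\h.(u (g h))))) r) (\f.(\g.(\h.((f h) g)))))

Derivation:
Step 0: ((((((\d.(\e.((d e) e))) ((\d.(\e.((d e) e))) (\f.(\g.(\h.((f h) (g h))))))) t) ((\f.(\g.(\h.(f (g h))))) u)) r) (\f.(\g.(\h.((f h) g)))))
Step 1: (((((\e.((((\d.(\e.((d e) e))) (\f.(\g.(\h.((f h) (g h)))))) e) e)) t) ((\f.(\g.(\h.(f (g h))))) u)) r) (\f.(\g.(\h.((f h) g)))))
Step 2: (((((((\d.(\e.((d e) e))) (\f.(\g.(\h.((f h) (g h)))))) t) t) ((\f.(\g.(\h.(f (g h))))) u)) r) (\f.(\g.(\h.((f h) g)))))
Step 3: ((((((\e.(((\f.(\g.(\h.((f h) (g h))))) e) e)) t) t) ((\f.(\g.(\h.(f (g h))))) u)) r) (\f.(\g.(\h.((f h) g)))))
Step 4: (((((((\f.(\g.(\h.((f h) (g h))))) t) t) t) ((\f.(\g.(\h.(f (g h))))) u)) r) (\f.(\g.(\h.((f h) g)))))
Step 5: ((((((\g.(\h.((t h) (g h)))) t) t) ((\f.(\g.(\h.(f (g h))))) u)) r) (\f.(\g.(\h.((f h) g)))))
Step 6: (((((\h.((t h) (t h))) t) ((\f.(\g.(\h.(f (g h))))) u)) r) (\f.(\g.(\h.((f h) g)))))
Step 7: (((((t t) (t t)) ((\f.(\g.(\h.(f (g h))))) u)) r) (\f.(\g.(\h.((f h) g)))))
Step 8: (((((t t) (t t)) (\g.(\h.(u (g h))))) r) (\f.(\g.(\h.((f h) g)))))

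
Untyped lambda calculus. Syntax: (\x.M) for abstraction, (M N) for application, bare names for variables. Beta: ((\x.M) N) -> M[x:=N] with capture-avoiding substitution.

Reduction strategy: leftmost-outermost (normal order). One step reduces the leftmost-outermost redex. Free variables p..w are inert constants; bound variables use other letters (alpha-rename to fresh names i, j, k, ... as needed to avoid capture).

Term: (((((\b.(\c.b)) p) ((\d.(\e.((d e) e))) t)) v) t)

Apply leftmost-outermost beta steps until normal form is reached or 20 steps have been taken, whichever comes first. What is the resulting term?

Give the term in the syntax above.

Answer: ((p v) t)

Derivation:
Step 0: (((((\b.(\c.b)) p) ((\d.(\e.((d e) e))) t)) v) t)
Step 1: ((((\c.p) ((\d.(\e.((d e) e))) t)) v) t)
Step 2: ((p v) t)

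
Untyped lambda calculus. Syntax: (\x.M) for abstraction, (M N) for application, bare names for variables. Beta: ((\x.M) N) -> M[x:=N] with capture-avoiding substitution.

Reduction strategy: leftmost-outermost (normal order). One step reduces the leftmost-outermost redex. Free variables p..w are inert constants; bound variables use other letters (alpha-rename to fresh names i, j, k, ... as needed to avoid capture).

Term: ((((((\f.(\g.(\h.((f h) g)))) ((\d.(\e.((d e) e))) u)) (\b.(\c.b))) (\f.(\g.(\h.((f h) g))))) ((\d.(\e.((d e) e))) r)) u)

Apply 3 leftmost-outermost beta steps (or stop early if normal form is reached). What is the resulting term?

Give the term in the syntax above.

Answer: ((((((\d.(\e.((d e) e))) u) (\f.(\g.(\h.((f h) g))))) (\b.(\c.b))) ((\d.(\e.((d e) e))) r)) u)

Derivation:
Step 0: ((((((\f.(\g.(\h.((f h) g)))) ((\d.(\e.((d e) e))) u)) (\b.(\c.b))) (\f.(\g.(\h.((f h) g))))) ((\d.(\e.((d e) e))) r)) u)
Step 1: (((((\g.(\h.((((\d.(\e.((d e) e))) u) h) g))) (\b.(\c.b))) (\f.(\g.(\h.((f h) g))))) ((\d.(\e.((d e) e))) r)) u)
Step 2: ((((\h.((((\d.(\e.((d e) e))) u) h) (\b.(\c.b)))) (\f.(\g.(\h.((f h) g))))) ((\d.(\e.((d e) e))) r)) u)
Step 3: ((((((\d.(\e.((d e) e))) u) (\f.(\g.(\h.((f h) g))))) (\b.(\c.b))) ((\d.(\e.((d e) e))) r)) u)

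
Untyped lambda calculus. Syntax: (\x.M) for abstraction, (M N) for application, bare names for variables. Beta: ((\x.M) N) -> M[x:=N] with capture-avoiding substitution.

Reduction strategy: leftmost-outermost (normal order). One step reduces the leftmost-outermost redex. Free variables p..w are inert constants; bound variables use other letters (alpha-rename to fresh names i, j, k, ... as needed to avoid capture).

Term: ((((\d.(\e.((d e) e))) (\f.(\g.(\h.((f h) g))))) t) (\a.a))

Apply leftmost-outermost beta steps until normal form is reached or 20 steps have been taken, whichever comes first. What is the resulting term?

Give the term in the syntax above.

Answer: ((t (\a.a)) t)

Derivation:
Step 0: ((((\d.(\e.((d e) e))) (\f.(\g.(\h.((f h) g))))) t) (\a.a))
Step 1: (((\e.(((\f.(\g.(\h.((f h) g)))) e) e)) t) (\a.a))
Step 2: ((((\f.(\g.(\h.((f h) g)))) t) t) (\a.a))
Step 3: (((\g.(\h.((t h) g))) t) (\a.a))
Step 4: ((\h.((t h) t)) (\a.a))
Step 5: ((t (\a.a)) t)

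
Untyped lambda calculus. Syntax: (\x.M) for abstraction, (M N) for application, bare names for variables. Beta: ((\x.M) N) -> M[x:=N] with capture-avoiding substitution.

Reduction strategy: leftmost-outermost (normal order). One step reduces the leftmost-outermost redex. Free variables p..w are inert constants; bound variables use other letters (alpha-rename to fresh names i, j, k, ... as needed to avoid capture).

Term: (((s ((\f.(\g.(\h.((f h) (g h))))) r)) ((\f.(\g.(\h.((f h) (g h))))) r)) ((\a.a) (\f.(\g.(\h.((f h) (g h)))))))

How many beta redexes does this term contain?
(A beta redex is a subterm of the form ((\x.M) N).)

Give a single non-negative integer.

Term: (((s ((\f.(\g.(\h.((f h) (g h))))) r)) ((\f.(\g.(\h.((f h) (g h))))) r)) ((\a.a) (\f.(\g.(\h.((f h) (g h)))))))
  Redex: ((\f.(\g.(\h.((f h) (g h))))) r)
  Redex: ((\f.(\g.(\h.((f h) (g h))))) r)
  Redex: ((\a.a) (\f.(\g.(\h.((f h) (g h))))))
Total redexes: 3

Answer: 3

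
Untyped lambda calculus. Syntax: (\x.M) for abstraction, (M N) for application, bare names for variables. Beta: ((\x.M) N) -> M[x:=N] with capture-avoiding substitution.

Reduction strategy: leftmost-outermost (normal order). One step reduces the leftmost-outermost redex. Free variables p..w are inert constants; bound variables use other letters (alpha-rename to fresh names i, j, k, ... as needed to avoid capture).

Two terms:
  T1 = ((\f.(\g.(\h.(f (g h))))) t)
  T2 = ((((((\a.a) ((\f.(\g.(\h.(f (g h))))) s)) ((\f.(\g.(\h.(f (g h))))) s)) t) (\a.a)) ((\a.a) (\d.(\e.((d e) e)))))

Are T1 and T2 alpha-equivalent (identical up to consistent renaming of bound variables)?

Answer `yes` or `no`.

Answer: no

Derivation:
Term 1: ((\f.(\g.(\h.(f (g h))))) t)
Term 2: ((((((\a.a) ((\f.(\g.(\h.(f (g h))))) s)) ((\f.(\g.(\h.(f (g h))))) s)) t) (\a.a)) ((\a.a) (\d.(\e.((d e) e)))))
Alpha-equivalence: compare structure up to binder renaming.
Result: False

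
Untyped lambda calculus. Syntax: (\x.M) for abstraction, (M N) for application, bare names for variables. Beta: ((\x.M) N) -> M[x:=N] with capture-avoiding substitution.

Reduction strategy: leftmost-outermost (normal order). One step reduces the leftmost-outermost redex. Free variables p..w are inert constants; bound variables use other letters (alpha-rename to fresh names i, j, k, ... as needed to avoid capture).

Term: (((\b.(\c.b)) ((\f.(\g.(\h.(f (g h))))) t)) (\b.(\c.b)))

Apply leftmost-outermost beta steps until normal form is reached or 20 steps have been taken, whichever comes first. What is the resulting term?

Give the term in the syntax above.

Answer: (\g.(\h.(t (g h))))

Derivation:
Step 0: (((\b.(\c.b)) ((\f.(\g.(\h.(f (g h))))) t)) (\b.(\c.b)))
Step 1: ((\c.((\f.(\g.(\h.(f (g h))))) t)) (\b.(\c.b)))
Step 2: ((\f.(\g.(\h.(f (g h))))) t)
Step 3: (\g.(\h.(t (g h))))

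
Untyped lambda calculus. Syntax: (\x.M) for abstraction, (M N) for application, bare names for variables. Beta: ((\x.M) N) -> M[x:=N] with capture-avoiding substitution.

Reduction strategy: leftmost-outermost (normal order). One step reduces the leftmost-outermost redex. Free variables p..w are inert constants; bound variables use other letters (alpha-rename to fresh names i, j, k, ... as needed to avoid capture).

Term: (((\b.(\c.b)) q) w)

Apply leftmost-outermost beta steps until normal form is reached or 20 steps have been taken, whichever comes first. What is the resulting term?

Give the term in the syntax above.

Answer: q

Derivation:
Step 0: (((\b.(\c.b)) q) w)
Step 1: ((\c.q) w)
Step 2: q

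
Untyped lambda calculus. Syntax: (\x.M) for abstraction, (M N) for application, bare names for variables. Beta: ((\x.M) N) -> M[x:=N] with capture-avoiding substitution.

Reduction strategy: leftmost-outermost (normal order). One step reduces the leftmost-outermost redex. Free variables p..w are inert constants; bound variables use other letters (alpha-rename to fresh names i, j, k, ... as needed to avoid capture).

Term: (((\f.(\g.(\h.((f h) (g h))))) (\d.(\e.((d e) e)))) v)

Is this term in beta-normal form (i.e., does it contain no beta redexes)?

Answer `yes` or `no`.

Answer: no

Derivation:
Term: (((\f.(\g.(\h.((f h) (g h))))) (\d.(\e.((d e) e)))) v)
Found 1 beta redex(es).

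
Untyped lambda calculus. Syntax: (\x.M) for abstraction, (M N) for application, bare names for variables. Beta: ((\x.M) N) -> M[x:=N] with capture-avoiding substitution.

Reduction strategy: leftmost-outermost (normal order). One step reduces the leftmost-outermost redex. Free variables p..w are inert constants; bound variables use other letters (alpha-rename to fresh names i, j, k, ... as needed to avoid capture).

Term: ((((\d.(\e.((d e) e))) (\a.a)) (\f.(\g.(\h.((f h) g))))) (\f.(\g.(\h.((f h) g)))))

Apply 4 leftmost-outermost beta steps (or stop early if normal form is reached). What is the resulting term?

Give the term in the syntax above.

Step 0: ((((\d.(\e.((d e) e))) (\a.a)) (\f.(\g.(\h.((f h) g))))) (\f.(\g.(\h.((f h) g)))))
Step 1: (((\e.(((\a.a) e) e)) (\f.(\g.(\h.((f h) g))))) (\f.(\g.(\h.((f h) g)))))
Step 2: ((((\a.a) (\f.(\g.(\h.((f h) g))))) (\f.(\g.(\h.((f h) g))))) (\f.(\g.(\h.((f h) g)))))
Step 3: (((\f.(\g.(\h.((f h) g)))) (\f.(\g.(\h.((f h) g))))) (\f.(\g.(\h.((f h) g)))))
Step 4: ((\g.(\h.(((\f.(\g.(\h.((f h) g)))) h) g))) (\f.(\g.(\h.((f h) g)))))

Answer: ((\g.(\h.(((\f.(\g.(\h.((f h) g)))) h) g))) (\f.(\g.(\h.((f h) g)))))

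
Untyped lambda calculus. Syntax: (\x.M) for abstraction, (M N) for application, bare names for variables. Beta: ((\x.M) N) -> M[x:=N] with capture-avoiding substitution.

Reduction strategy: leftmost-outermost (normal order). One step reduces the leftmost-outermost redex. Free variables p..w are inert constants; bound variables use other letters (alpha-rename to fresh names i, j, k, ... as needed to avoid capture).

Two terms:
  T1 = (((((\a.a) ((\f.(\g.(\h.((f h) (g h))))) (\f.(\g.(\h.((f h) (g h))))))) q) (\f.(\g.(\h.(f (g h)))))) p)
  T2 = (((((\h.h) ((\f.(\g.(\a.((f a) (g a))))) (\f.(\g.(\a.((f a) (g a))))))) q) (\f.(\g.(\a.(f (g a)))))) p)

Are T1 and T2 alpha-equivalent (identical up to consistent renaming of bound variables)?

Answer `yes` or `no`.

Answer: yes

Derivation:
Term 1: (((((\a.a) ((\f.(\g.(\h.((f h) (g h))))) (\f.(\g.(\h.((f h) (g h))))))) q) (\f.(\g.(\h.(f (g h)))))) p)
Term 2: (((((\h.h) ((\f.(\g.(\a.((f a) (g a))))) (\f.(\g.(\a.((f a) (g a))))))) q) (\f.(\g.(\a.(f (g a)))))) p)
Alpha-equivalence: compare structure up to binder renaming.
Result: True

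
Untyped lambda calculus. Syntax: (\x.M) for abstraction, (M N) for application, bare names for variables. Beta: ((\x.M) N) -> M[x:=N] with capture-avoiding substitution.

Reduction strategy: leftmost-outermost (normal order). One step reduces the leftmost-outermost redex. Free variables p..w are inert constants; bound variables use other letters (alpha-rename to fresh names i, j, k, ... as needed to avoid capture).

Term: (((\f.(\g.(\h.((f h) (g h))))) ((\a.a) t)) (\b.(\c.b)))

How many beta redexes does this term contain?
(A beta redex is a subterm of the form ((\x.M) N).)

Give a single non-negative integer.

Answer: 2

Derivation:
Term: (((\f.(\g.(\h.((f h) (g h))))) ((\a.a) t)) (\b.(\c.b)))
  Redex: ((\f.(\g.(\h.((f h) (g h))))) ((\a.a) t))
  Redex: ((\a.a) t)
Total redexes: 2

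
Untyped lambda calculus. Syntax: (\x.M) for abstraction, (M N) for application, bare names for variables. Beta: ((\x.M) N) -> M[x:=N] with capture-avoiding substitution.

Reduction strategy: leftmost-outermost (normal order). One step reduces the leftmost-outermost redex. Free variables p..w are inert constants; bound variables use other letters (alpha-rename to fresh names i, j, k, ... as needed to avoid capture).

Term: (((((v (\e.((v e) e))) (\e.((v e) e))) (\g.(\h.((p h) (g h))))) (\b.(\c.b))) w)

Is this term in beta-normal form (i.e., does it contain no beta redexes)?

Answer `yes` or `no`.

Term: (((((v (\e.((v e) e))) (\e.((v e) e))) (\g.(\h.((p h) (g h))))) (\b.(\c.b))) w)
No beta redexes found.

Answer: yes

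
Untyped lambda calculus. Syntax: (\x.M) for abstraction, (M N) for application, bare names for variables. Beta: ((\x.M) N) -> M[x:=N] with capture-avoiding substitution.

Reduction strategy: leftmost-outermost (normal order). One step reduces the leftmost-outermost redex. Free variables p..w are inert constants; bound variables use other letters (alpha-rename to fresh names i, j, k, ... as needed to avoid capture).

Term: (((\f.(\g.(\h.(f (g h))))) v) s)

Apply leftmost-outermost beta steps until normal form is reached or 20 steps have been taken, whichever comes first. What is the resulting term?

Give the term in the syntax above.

Answer: (\h.(v (s h)))

Derivation:
Step 0: (((\f.(\g.(\h.(f (g h))))) v) s)
Step 1: ((\g.(\h.(v (g h)))) s)
Step 2: (\h.(v (s h)))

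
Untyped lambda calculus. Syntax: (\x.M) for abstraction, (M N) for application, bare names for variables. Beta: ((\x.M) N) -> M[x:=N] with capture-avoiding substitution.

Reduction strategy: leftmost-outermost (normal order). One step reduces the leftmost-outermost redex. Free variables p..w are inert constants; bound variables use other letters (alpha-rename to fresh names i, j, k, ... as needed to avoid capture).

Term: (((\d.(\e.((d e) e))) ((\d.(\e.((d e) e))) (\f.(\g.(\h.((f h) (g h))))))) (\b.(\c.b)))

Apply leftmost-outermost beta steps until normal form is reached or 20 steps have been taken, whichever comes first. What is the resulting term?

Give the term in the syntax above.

Step 0: (((\d.(\e.((d e) e))) ((\d.(\e.((d e) e))) (\f.(\g.(\h.((f h) (g h))))))) (\b.(\c.b)))
Step 1: ((\e.((((\d.(\e.((d e) e))) (\f.(\g.(\h.((f h) (g h)))))) e) e)) (\b.(\c.b)))
Step 2: ((((\d.(\e.((d e) e))) (\f.(\g.(\h.((f h) (g h)))))) (\b.(\c.b))) (\b.(\c.b)))
Step 3: (((\e.(((\f.(\g.(\h.((f h) (g h))))) e) e)) (\b.(\c.b))) (\b.(\c.b)))
Step 4: ((((\f.(\g.(\h.((f h) (g h))))) (\b.(\c.b))) (\b.(\c.b))) (\b.(\c.b)))
Step 5: (((\g.(\h.(((\b.(\c.b)) h) (g h)))) (\b.(\c.b))) (\b.(\c.b)))
Step 6: ((\h.(((\b.(\c.b)) h) ((\b.(\c.b)) h))) (\b.(\c.b)))
Step 7: (((\b.(\c.b)) (\b.(\c.b))) ((\b.(\c.b)) (\b.(\c.b))))
Step 8: ((\c.(\b.(\c.b))) ((\b.(\c.b)) (\b.(\c.b))))
Step 9: (\b.(\c.b))

Answer: (\b.(\c.b))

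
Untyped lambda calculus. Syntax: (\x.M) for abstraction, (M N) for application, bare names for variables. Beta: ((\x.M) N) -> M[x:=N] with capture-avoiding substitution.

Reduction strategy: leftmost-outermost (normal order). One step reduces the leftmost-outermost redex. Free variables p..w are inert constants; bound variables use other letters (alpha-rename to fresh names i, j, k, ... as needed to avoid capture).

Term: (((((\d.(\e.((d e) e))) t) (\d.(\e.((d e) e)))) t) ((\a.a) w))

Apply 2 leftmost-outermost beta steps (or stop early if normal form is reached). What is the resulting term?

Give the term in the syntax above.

Answer: ((((t (\d.(\e.((d e) e)))) (\d.(\e.((d e) e)))) t) ((\a.a) w))

Derivation:
Step 0: (((((\d.(\e.((d e) e))) t) (\d.(\e.((d e) e)))) t) ((\a.a) w))
Step 1: ((((\e.((t e) e)) (\d.(\e.((d e) e)))) t) ((\a.a) w))
Step 2: ((((t (\d.(\e.((d e) e)))) (\d.(\e.((d e) e)))) t) ((\a.a) w))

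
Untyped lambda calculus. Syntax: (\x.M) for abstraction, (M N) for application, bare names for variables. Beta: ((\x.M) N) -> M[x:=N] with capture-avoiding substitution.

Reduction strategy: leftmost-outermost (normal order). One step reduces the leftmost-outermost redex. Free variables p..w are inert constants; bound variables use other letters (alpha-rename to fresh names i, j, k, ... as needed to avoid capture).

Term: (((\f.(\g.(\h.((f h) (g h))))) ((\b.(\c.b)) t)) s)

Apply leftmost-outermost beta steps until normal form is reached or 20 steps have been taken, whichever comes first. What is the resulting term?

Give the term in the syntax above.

Answer: (\h.(t (s h)))

Derivation:
Step 0: (((\f.(\g.(\h.((f h) (g h))))) ((\b.(\c.b)) t)) s)
Step 1: ((\g.(\h.((((\b.(\c.b)) t) h) (g h)))) s)
Step 2: (\h.((((\b.(\c.b)) t) h) (s h)))
Step 3: (\h.(((\c.t) h) (s h)))
Step 4: (\h.(t (s h)))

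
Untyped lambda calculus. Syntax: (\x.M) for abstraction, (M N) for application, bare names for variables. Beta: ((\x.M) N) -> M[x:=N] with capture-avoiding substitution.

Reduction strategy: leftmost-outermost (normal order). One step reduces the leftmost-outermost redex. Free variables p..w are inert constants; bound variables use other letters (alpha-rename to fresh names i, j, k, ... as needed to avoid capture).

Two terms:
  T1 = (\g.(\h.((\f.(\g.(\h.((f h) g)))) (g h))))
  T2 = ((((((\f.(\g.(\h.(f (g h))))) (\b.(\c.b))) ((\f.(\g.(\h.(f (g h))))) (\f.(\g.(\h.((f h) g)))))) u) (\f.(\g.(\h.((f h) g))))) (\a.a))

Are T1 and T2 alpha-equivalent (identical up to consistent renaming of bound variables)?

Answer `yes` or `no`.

Term 1: (\g.(\h.((\f.(\g.(\h.((f h) g)))) (g h))))
Term 2: ((((((\f.(\g.(\h.(f (g h))))) (\b.(\c.b))) ((\f.(\g.(\h.(f (g h))))) (\f.(\g.(\h.((f h) g)))))) u) (\f.(\g.(\h.((f h) g))))) (\a.a))
Alpha-equivalence: compare structure up to binder renaming.
Result: False

Answer: no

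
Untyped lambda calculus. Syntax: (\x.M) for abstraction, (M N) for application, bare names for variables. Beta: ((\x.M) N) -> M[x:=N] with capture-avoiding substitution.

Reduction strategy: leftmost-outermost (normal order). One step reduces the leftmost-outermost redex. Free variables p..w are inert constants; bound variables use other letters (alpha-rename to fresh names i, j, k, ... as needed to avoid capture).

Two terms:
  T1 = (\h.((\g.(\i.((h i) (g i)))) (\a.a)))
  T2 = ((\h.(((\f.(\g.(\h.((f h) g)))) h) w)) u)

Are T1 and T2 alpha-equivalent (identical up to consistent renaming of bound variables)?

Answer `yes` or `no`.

Answer: no

Derivation:
Term 1: (\h.((\g.(\i.((h i) (g i)))) (\a.a)))
Term 2: ((\h.(((\f.(\g.(\h.((f h) g)))) h) w)) u)
Alpha-equivalence: compare structure up to binder renaming.
Result: False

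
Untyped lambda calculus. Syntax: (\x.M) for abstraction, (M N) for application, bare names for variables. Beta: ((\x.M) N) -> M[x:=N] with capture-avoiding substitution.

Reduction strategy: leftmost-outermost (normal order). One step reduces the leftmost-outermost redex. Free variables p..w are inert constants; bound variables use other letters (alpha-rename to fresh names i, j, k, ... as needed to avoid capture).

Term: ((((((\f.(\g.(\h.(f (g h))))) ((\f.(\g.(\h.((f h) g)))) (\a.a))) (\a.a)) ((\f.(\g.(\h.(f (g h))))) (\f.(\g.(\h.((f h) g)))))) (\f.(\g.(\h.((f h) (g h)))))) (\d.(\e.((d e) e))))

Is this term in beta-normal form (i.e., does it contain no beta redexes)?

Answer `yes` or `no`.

Answer: no

Derivation:
Term: ((((((\f.(\g.(\h.(f (g h))))) ((\f.(\g.(\h.((f h) g)))) (\a.a))) (\a.a)) ((\f.(\g.(\h.(f (g h))))) (\f.(\g.(\h.((f h) g)))))) (\f.(\g.(\h.((f h) (g h)))))) (\d.(\e.((d e) e))))
Found 3 beta redex(es).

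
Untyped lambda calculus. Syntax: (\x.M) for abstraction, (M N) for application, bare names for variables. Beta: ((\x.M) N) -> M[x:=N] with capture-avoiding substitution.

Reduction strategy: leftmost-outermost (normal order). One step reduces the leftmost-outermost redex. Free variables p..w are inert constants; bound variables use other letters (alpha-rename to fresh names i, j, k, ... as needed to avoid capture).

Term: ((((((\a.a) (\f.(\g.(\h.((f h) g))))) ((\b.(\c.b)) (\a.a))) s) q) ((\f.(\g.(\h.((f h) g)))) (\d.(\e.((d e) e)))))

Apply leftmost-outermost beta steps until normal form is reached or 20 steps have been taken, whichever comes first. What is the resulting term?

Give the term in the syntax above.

Answer: (s (\g.(\h.((h g) g))))

Derivation:
Step 0: ((((((\a.a) (\f.(\g.(\h.((f h) g))))) ((\b.(\c.b)) (\a.a))) s) q) ((\f.(\g.(\h.((f h) g)))) (\d.(\e.((d e) e)))))
Step 1: (((((\f.(\g.(\h.((f h) g)))) ((\b.(\c.b)) (\a.a))) s) q) ((\f.(\g.(\h.((f h) g)))) (\d.(\e.((d e) e)))))
Step 2: ((((\g.(\h.((((\b.(\c.b)) (\a.a)) h) g))) s) q) ((\f.(\g.(\h.((f h) g)))) (\d.(\e.((d e) e)))))
Step 3: (((\h.((((\b.(\c.b)) (\a.a)) h) s)) q) ((\f.(\g.(\h.((f h) g)))) (\d.(\e.((d e) e)))))
Step 4: (((((\b.(\c.b)) (\a.a)) q) s) ((\f.(\g.(\h.((f h) g)))) (\d.(\e.((d e) e)))))
Step 5: ((((\c.(\a.a)) q) s) ((\f.(\g.(\h.((f h) g)))) (\d.(\e.((d e) e)))))
Step 6: (((\a.a) s) ((\f.(\g.(\h.((f h) g)))) (\d.(\e.((d e) e)))))
Step 7: (s ((\f.(\g.(\h.((f h) g)))) (\d.(\e.((d e) e)))))
Step 8: (s (\g.(\h.(((\d.(\e.((d e) e))) h) g))))
Step 9: (s (\g.(\h.((\e.((h e) e)) g))))
Step 10: (s (\g.(\h.((h g) g))))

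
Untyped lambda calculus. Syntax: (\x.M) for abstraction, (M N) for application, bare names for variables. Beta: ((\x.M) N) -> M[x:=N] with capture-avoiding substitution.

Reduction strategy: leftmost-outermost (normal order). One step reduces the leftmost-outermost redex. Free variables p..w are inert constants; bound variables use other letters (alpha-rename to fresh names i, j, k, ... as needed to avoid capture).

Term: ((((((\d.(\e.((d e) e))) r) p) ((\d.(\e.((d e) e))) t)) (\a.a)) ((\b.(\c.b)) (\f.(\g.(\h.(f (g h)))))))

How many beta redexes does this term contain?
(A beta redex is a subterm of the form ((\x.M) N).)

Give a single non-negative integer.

Term: ((((((\d.(\e.((d e) e))) r) p) ((\d.(\e.((d e) e))) t)) (\a.a)) ((\b.(\c.b)) (\f.(\g.(\h.(f (g h)))))))
  Redex: ((\d.(\e.((d e) e))) r)
  Redex: ((\d.(\e.((d e) e))) t)
  Redex: ((\b.(\c.b)) (\f.(\g.(\h.(f (g h))))))
Total redexes: 3

Answer: 3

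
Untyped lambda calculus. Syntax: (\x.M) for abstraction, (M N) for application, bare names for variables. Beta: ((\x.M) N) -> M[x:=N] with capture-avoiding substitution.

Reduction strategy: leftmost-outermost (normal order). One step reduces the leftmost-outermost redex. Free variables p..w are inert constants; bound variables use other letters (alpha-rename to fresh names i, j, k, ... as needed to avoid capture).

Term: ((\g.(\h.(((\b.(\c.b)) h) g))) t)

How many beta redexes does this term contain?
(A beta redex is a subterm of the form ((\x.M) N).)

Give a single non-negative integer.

Answer: 2

Derivation:
Term: ((\g.(\h.(((\b.(\c.b)) h) g))) t)
  Redex: ((\g.(\h.(((\b.(\c.b)) h) g))) t)
  Redex: ((\b.(\c.b)) h)
Total redexes: 2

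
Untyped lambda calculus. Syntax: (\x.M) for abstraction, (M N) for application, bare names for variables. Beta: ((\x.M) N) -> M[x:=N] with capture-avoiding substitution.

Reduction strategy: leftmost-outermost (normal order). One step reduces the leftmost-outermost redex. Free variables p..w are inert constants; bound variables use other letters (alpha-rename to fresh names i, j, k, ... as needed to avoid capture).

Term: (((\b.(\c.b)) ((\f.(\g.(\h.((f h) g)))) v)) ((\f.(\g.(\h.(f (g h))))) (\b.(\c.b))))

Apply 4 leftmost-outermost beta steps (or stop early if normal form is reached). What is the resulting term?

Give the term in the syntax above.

Answer: (\g.(\h.((v h) g)))

Derivation:
Step 0: (((\b.(\c.b)) ((\f.(\g.(\h.((f h) g)))) v)) ((\f.(\g.(\h.(f (g h))))) (\b.(\c.b))))
Step 1: ((\c.((\f.(\g.(\h.((f h) g)))) v)) ((\f.(\g.(\h.(f (g h))))) (\b.(\c.b))))
Step 2: ((\f.(\g.(\h.((f h) g)))) v)
Step 3: (\g.(\h.((v h) g)))
Step 4: (normal form reached)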